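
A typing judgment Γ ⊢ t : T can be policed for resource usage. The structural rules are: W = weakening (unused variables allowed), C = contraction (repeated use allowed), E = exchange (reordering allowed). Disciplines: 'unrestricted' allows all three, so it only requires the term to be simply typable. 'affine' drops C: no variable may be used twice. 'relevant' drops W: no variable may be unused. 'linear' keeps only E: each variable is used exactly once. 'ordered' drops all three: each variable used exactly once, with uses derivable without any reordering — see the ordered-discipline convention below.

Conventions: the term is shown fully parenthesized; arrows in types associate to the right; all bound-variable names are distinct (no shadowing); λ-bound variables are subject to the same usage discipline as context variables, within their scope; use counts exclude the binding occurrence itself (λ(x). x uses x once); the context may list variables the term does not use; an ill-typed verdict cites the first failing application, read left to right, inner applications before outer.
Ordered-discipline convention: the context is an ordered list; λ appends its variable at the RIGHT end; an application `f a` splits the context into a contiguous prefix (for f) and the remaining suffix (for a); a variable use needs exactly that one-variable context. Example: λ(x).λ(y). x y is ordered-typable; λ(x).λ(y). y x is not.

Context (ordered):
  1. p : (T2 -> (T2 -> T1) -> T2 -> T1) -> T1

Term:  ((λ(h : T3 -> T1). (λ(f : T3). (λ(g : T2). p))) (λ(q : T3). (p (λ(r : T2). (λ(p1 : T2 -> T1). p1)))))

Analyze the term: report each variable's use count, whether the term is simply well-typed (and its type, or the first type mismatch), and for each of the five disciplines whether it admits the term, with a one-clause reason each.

usage: p ×2, h (bound) ×0, f (bound) ×0, g (bound) ×0, q (bound) ×0, r (bound) ×0, p1 (bound) ×1
uses in reading order: p, p, p1
typing: the term checks, with type T3 -> T2 -> (T2 -> (T2 -> T1) -> T2 -> T1) -> T1
ordered ✗ (uses contraction: p ×2; needs weakening: h, f, g, q, r unused)
linear ✗ (uses contraction: p ×2; needs weakening: h, f, g, q, r unused)
affine ✗ (uses contraction: p ×2)
relevant ✗ (needs weakening: h, f, g, q, r unused)
unrestricted ✓ (simply typable at T3 -> T2 -> (T2 -> (T2 -> T1) -> T2 -> T1) -> T1; W, C, E all held)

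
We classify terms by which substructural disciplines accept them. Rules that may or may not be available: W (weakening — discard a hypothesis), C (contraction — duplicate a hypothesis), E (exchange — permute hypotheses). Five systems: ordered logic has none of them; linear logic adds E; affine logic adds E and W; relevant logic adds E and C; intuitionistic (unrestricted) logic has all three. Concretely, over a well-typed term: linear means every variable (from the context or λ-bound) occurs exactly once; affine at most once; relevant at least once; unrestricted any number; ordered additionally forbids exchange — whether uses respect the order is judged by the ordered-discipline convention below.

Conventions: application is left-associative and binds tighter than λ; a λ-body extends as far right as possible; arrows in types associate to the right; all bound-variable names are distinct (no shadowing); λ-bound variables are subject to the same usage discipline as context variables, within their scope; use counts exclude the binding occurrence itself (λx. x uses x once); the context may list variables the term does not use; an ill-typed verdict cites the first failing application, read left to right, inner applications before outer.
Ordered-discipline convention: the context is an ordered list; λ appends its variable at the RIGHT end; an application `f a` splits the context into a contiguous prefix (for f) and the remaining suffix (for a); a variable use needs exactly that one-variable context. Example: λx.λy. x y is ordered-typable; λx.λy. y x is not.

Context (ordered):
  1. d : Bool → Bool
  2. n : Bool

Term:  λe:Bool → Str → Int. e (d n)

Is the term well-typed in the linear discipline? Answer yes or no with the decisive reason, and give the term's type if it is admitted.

yes — single use per variable (d, n, e); term : (Bool → Str → Int) → Str → Int
use counts: d: 1, n: 1, e [bound]: 1
order of uses: e, d, n
typing: ✓ — (Bool → Str → Int) → Str → Int
across the five disciplines: ordered ✗ · linear ✓ · affine ✓ · relevant ✓ · unrestricted ✓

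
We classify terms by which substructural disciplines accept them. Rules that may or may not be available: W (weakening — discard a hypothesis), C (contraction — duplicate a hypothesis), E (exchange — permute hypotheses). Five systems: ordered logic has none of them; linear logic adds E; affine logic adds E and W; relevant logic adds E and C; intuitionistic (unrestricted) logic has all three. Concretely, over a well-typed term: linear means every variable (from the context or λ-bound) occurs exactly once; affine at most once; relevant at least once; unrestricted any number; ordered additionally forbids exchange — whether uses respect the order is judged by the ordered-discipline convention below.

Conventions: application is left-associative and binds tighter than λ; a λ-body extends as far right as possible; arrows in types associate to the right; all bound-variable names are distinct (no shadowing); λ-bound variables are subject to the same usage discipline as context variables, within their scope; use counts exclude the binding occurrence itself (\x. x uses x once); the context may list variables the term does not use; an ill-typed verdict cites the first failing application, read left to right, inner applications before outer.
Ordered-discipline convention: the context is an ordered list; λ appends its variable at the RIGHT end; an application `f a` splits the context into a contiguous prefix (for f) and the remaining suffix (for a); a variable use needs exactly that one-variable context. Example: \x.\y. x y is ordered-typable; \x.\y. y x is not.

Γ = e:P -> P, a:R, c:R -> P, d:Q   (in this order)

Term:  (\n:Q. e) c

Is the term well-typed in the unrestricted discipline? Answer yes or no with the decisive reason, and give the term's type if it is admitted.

no — not simply typable
counts: e=1; a=0; c=1; d=0; n (bound)=0
left-to-right use order: e, c
typing: ill-typed: an argument R -> P mismatches the expected Q
summary: ordered ✗ · linear ✗ · affine ✗ · relevant ✗ · unrestricted ✗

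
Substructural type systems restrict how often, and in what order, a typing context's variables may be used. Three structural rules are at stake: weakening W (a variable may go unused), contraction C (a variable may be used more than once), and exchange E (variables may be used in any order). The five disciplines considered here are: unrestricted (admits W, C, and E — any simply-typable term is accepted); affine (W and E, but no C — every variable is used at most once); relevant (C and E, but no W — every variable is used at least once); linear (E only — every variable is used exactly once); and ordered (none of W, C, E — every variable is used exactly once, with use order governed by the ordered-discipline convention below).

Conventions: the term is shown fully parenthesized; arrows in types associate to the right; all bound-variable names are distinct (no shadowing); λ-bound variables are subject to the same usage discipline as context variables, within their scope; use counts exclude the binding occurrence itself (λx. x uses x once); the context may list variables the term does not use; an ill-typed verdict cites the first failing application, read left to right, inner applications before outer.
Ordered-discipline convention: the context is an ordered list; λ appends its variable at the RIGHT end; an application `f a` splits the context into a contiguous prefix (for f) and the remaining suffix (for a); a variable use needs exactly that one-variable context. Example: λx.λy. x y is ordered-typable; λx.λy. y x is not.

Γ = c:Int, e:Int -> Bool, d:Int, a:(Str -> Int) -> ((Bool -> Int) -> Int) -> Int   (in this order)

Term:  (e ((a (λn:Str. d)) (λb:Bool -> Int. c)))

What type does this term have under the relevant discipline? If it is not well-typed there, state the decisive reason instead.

not well-typed under relevant — n, b never used (weakening)
use counts: c ×1; e ×1; d ×1; a ×1; n (bound) ×0; b (bound) ×0
left-to-right use order: e, a, d, c
typing: the term checks, with type Bool
per-discipline verdicts: ordered ✗ | linear ✗ | affine ✓ | relevant ✗ | unrestricted ✓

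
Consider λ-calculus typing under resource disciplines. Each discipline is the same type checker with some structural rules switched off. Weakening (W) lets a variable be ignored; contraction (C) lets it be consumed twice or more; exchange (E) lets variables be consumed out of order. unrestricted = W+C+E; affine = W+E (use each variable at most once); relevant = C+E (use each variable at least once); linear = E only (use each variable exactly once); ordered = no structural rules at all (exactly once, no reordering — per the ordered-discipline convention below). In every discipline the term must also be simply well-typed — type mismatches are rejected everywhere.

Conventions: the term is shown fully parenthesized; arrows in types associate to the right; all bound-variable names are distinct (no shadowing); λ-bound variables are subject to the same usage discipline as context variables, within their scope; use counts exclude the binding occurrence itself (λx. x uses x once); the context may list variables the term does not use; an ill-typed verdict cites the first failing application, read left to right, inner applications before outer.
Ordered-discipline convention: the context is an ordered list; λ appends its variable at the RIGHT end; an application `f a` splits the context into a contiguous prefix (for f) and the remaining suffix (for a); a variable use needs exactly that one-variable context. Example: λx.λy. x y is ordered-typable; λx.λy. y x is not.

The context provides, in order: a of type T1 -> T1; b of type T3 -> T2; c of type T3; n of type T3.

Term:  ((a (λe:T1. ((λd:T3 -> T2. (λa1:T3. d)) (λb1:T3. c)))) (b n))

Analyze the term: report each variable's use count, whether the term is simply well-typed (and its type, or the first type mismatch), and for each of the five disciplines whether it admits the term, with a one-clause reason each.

variable uses: a=1; b=1; c=1; n=1; e (bound)=0; d (bound)=1; a1 (bound)=0; b1 (bound)=0
use order (left to right): a, d, c, b, n
typing: ill-typed: an application expects T3 -> T2 but receives T3 -> T3
ordered: ✗, a type mismatch blocks all five
linear: ✗, the type mismatch rejects it
affine: ✗, not simply typable
relevant: ✗, fails simple typing
unrestricted: ✗, a type mismatch blocks all five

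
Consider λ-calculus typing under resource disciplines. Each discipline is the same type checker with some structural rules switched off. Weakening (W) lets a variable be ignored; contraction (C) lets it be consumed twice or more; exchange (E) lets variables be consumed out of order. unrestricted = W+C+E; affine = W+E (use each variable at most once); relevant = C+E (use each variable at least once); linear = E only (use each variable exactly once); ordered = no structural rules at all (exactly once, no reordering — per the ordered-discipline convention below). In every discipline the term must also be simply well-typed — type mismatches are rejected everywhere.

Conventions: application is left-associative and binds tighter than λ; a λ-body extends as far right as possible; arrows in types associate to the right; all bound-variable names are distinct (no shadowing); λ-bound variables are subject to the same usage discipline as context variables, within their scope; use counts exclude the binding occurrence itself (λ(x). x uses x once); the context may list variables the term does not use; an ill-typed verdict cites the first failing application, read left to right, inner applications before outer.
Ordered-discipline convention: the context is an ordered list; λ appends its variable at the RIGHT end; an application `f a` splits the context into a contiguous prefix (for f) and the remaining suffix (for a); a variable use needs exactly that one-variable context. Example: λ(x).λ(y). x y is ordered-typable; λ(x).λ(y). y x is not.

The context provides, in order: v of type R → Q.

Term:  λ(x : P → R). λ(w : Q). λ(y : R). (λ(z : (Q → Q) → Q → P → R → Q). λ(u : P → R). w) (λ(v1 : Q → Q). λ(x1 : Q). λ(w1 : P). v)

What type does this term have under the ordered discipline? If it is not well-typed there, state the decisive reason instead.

not well-typed under ordered — unused: x, y, z, u, v1, x1, w1 — weakening required
counts: v: 1×, x [bound]: 0×, w [bound]: 1×, y [bound]: 0×, z [bound]: 0×, u [bound]: 0×, v1 [bound]: 0×, x1 [bound]: 0×, w1 [bound]: 0×
left-to-right use order: w, v
typing: well-typed at (P → R) → Q → R → (P → R) → Q
across the five disciplines: ordered ✗ | linear ✗ | affine ✓ | relevant ✗ | unrestricted ✓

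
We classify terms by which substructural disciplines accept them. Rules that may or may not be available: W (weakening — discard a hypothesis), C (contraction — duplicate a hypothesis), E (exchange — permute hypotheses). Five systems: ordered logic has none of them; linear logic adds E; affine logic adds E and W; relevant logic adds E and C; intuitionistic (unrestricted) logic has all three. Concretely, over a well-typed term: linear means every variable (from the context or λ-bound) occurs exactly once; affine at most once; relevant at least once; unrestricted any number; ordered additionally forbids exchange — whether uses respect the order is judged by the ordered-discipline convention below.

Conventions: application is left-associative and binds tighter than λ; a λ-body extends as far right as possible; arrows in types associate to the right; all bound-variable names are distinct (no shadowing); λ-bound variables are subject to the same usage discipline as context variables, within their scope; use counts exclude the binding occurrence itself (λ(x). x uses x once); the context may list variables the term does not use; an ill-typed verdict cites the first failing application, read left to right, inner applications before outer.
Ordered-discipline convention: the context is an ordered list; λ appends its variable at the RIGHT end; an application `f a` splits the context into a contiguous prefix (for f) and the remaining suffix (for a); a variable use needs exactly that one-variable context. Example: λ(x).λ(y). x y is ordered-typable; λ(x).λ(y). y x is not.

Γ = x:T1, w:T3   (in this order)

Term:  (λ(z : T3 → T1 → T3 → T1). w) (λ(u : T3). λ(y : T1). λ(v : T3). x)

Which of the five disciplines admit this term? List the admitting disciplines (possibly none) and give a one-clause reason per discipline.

admitting disciplines: affine, unrestricted
usage: x: 1×, w: 1×, z (bound): 0×, u (bound): 0×, y (bound): 0×, v (bound): 0×
uses in reading order: w, x
typing: ✓ — T3
ordered: ✗ — z, u, y, v never used (weakening)
linear: ✗ — z, u, y, v never used (weakening)
affine: ✓ — at most one use each (x, w, z, u, y, v)
relevant: ✗ — z, u, y, v never used (weakening)
unrestricted: ✓ — typability at T3 is all that's needed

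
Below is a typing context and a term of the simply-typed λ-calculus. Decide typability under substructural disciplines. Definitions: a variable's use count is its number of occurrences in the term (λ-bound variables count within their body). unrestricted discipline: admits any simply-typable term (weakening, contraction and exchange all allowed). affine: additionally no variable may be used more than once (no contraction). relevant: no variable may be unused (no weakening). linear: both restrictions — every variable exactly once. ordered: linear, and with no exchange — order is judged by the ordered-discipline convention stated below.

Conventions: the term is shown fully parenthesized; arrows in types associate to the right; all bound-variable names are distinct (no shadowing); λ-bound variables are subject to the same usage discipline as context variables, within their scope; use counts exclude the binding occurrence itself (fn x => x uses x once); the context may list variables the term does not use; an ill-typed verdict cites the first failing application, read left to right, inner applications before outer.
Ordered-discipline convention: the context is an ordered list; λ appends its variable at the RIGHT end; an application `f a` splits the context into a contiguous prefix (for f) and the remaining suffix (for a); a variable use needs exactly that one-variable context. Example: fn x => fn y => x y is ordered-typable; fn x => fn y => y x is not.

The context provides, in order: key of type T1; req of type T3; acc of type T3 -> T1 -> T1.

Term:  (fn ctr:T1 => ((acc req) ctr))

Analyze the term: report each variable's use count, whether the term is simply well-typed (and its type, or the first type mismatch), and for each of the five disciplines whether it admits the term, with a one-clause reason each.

counts: key: 0×; req: 1×; acc: 1×; ctr (bound): 1×
left-to-right use order: acc, req, ctr
typing: the term checks, with type T1 -> T1
ordered: ✗ — unused: key — weakening required
linear: ✗ — unused: key — weakening required
affine: ✓ — no duplicate uses among key, req, acc, ctr
relevant: ✗ — unused: key — weakening required
unrestricted: ✓ — typability at T1 -> T1 is all that's needed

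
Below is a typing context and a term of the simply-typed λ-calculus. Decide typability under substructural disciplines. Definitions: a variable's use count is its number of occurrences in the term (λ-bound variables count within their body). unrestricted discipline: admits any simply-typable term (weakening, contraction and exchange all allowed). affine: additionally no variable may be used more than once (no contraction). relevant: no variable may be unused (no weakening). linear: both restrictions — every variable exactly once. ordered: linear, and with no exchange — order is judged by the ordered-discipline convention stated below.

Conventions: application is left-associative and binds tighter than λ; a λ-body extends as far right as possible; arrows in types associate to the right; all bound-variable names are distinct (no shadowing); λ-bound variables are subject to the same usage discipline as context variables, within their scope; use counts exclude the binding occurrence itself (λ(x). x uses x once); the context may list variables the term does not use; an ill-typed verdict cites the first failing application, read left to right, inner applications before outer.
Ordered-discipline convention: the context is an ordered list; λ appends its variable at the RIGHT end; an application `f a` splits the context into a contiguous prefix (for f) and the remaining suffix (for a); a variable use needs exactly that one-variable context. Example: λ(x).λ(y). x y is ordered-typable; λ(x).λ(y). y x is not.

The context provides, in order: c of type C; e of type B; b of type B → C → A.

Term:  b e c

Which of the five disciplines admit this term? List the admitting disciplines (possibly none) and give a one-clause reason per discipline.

admitted by: linear, affine, relevant, unrestricted
variable uses: c: 1, e: 1, b: 1
uses in reading order: b, e, c
typing: ✓ — A
ordered ✗ (no contiguous prefix/suffix split fits b, e, c)
linear ✓ (c, e, b: one use apiece)
affine ✓ (no duplicate uses among c, e, b)
relevant ✓ (none of c, e, b goes unused)
unrestricted ✓ (typability at A is all that's needed)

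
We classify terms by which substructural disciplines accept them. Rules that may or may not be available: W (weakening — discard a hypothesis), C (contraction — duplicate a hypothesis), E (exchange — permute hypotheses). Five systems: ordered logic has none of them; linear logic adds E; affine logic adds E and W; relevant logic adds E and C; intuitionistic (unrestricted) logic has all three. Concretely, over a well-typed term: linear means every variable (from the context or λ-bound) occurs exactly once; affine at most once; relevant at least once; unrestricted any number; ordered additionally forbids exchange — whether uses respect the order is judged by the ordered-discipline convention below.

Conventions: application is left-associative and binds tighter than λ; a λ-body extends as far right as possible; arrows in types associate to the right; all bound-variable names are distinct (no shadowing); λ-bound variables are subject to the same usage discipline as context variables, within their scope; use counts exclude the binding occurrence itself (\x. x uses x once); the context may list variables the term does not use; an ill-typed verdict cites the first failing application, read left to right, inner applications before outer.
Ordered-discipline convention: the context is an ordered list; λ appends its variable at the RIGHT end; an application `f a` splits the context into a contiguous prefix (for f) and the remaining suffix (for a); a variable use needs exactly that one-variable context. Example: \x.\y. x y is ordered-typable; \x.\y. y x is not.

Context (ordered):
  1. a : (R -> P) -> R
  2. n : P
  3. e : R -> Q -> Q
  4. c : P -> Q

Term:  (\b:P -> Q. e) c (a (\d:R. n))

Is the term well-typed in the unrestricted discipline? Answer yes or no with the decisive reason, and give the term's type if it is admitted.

yes — type-checks (Q -> Q) and nothing is barred; term : Q -> Q
variable uses: a ×1; n ×1; e ×1; c ×1; b [bound] ×0; d [bound] ×0
left-to-right use order: e, c, a, n
typing: the term checks, with type Q -> Q
per-discipline verdicts: ordered ✗ | linear ✗ | affine ✓ | relevant ✗ | unrestricted ✓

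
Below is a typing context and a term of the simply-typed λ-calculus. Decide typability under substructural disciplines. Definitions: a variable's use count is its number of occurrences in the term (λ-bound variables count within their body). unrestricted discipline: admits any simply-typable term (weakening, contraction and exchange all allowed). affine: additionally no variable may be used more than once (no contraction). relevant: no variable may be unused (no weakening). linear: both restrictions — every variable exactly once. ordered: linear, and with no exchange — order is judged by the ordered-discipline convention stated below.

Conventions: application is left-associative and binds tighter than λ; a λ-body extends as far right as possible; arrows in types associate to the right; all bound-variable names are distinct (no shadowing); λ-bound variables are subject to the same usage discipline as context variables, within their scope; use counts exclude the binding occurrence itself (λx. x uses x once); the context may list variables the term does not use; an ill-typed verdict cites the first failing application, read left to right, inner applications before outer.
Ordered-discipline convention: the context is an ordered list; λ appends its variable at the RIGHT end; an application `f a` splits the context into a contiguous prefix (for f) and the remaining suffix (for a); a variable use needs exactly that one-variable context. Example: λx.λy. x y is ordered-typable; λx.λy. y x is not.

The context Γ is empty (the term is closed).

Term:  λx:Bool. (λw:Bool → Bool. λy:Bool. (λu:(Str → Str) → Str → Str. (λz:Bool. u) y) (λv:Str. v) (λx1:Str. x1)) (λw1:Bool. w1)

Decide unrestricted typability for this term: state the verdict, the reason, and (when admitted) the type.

no — fails simple typing
counts: x [bound] ×0; w [bound] ×0; y [bound] ×1; u [bound] ×1; z [bound] ×0; v [bound] ×1; x1 [bound] ×1; w1 [bound] ×1
uses in reading order: u, y, v, x1, w1
typing: ill-typed: argument of type Str → Str where (Str → Str) → Str → Str is required
across the five disciplines: ordered ✗; linear ✗; affine ✗; relevant ✗; unrestricted ✗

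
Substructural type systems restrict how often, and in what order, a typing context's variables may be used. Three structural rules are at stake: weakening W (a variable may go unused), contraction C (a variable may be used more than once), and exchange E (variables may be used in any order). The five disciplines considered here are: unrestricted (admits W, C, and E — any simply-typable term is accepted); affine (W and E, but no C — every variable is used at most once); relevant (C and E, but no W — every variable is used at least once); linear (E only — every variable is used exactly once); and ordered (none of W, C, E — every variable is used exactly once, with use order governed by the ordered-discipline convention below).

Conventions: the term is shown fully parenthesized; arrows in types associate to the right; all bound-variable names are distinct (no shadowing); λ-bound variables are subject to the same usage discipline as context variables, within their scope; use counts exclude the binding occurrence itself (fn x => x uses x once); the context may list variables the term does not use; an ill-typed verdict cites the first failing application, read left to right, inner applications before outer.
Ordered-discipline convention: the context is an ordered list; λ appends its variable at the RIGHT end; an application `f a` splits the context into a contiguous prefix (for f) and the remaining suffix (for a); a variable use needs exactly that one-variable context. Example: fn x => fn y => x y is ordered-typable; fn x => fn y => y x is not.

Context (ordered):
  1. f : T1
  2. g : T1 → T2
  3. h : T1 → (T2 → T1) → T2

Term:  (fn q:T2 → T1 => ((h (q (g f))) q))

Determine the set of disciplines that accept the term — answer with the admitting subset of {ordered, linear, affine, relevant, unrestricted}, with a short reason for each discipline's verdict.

admitted by: relevant, unrestricted
variable uses: f ×1, g ×1, h ×1, q [bound] ×2
left-to-right use order: h, q, g, f, q
typing: well-typed — term : (T2 → T1) → T2
ordered: ✗ — uses contraction: q ×2
linear: ✗ — uses contraction: q ×2
affine: ✗ — uses contraction: q ×2
relevant: ✓ — every one of f, g, h, q appears
unrestricted: ✓ — type-checks ((T2 → T1) → T2) and nothing is barred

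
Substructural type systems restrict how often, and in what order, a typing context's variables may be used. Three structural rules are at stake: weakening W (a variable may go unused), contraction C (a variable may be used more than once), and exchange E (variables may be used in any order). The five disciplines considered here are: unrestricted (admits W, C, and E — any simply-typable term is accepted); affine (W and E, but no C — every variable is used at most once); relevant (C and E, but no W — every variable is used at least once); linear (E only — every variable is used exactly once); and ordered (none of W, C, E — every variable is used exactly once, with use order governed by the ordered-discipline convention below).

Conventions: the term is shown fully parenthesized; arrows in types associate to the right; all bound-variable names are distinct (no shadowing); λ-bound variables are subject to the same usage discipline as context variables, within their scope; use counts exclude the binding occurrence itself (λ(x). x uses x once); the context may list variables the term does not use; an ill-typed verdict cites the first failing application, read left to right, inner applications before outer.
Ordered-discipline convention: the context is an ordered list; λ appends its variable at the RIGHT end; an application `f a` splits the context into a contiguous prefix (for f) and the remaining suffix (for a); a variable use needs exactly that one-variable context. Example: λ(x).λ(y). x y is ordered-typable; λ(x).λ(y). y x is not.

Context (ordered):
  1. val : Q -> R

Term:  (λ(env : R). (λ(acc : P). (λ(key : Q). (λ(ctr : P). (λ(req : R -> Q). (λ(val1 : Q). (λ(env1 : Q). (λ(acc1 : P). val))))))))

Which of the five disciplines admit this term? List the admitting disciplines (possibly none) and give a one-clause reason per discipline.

accepted by: affine, unrestricted
usage: val ×1; env (bound) ×0; acc (bound) ×0; key (bound) ×0; ctr (bound) ×0; req (bound) ×0; val1 (bound) ×0; env1 (bound) ×0; acc1 (bound) ×0
uses in reading order: val
typing: well-typed — term : R -> P -> Q -> P -> (R -> Q) -> Q -> Q -> P -> Q -> R
ordered: ✗, env, acc, key, ctr, req, val1, env1, acc1 never used (weakening)
linear: ✗, env, acc, key, ctr, req, val1, env1, acc1 never used (weakening)
affine: ✓, none of val, env, acc, key, ctr, req, val1, env1, acc1 used more than once
relevant: ✗, env, acc, key, ctr, req, val1, env1, acc1 never used (weakening)
unrestricted: ✓, type-checks (R -> P -> Q -> P -> (R -> Q) -> Q -> Q -> P -> Q -> R) and nothing is barred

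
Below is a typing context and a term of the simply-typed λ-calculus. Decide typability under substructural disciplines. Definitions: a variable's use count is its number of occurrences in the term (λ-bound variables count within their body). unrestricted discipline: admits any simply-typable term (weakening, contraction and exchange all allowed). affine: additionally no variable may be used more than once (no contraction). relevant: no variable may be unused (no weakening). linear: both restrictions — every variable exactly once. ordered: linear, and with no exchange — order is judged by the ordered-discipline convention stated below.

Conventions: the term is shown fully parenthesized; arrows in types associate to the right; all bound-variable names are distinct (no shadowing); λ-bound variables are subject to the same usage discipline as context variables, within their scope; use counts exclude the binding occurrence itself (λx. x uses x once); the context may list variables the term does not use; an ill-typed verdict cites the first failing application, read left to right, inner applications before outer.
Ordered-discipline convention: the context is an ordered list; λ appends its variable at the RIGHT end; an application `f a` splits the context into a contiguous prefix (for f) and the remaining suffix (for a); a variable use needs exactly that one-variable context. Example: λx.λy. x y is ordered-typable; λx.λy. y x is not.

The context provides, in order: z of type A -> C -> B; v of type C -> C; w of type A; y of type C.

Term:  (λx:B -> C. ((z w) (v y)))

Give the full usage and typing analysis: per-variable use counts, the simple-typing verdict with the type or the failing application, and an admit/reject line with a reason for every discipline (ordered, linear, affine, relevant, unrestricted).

counts: z: 1×, v: 1×, w: 1×, y: 1×, x (bound): 0×
uses in reading order: z, w, v, y
typing: well-typed — term : (B -> C) -> B
ordered: ✗ — needs weakening: x unused
linear: ✗ — needs weakening: x unused
affine: ✓ — at most one use each (z, v, w, y, x)
relevant: ✗ — needs weakening: x unused
unrestricted: ✓ — well-typed at (B -> C) -> B; no restrictions here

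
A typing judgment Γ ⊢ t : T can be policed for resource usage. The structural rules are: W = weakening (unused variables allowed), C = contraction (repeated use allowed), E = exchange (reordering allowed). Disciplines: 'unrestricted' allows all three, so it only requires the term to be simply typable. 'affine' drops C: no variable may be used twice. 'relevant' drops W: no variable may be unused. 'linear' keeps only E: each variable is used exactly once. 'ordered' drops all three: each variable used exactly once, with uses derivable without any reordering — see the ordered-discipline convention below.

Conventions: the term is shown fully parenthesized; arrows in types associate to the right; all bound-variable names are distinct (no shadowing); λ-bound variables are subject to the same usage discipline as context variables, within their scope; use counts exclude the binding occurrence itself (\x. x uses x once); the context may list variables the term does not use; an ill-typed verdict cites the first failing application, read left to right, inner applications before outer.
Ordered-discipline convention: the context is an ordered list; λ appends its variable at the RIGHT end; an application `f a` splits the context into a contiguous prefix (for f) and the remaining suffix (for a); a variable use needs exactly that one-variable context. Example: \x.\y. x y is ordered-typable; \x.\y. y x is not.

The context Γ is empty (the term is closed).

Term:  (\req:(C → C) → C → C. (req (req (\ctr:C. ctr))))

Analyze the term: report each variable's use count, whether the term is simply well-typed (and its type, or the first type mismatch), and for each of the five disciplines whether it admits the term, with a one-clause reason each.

counts: req [bound]: 2, ctr [bound]: 1
order of uses: req, req, ctr
typing: well-typed at ((C → C) → C → C) → C → C
ordered: ✗, repeated use of req ×2
linear: ✗, repeated use of req ×2
affine: ✗, repeated use of req ×2
relevant: ✓, req, ctr: all used, weakening unneeded
unrestricted: ✓, simply typable at ((C → C) → C → C) → C → C; W, C, E all held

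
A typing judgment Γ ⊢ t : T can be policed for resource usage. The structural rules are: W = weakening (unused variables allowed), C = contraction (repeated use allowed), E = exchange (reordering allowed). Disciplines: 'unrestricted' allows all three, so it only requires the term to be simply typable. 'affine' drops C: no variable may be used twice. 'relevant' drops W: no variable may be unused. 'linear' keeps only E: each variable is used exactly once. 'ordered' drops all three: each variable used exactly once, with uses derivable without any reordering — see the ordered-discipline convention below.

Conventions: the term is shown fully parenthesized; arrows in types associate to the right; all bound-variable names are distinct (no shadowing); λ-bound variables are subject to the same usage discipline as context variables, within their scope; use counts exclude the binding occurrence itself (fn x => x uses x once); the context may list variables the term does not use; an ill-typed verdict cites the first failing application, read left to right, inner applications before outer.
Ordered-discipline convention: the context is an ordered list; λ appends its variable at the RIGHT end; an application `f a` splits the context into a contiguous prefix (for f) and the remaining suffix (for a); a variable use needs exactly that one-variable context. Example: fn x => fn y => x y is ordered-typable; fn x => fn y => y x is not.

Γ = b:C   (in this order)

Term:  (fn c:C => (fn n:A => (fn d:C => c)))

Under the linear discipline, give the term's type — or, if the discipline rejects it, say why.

not well-typed under linear — needs weakening: b, n, d unused
use counts: b: 0; c (bound): 1; n (bound): 0; d (bound): 0
order of uses: c
typing: ✓ — C -> A -> C -> C
all disciplines: ordered ✗ · linear ✗ · affine ✓ · relevant ✗ · unrestricted ✓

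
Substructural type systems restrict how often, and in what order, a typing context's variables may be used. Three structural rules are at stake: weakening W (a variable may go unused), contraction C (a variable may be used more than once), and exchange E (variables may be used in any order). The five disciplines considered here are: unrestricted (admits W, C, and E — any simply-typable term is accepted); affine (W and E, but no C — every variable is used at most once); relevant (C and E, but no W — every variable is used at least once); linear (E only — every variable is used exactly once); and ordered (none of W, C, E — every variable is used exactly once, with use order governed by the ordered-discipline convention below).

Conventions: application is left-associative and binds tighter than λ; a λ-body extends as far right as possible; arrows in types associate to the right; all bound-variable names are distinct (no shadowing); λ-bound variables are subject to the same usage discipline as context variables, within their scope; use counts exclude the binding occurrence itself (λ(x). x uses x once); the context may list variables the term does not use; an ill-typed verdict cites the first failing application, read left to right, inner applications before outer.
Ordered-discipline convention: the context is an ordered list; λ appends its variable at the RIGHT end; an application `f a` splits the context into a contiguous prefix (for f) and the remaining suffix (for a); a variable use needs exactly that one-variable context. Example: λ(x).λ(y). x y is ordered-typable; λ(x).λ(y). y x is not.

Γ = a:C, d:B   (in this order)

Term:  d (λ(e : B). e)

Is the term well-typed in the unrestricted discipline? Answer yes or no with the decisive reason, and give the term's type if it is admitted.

no — a type mismatch blocks all five
counts: a=0, d=1, e [bound]=1
left-to-right use order: d, e
typing: ill-typed: non-function type B applied to an argument
all disciplines: ordered ✗, linear ✗, affine ✗, relevant ✗, unrestricted ✗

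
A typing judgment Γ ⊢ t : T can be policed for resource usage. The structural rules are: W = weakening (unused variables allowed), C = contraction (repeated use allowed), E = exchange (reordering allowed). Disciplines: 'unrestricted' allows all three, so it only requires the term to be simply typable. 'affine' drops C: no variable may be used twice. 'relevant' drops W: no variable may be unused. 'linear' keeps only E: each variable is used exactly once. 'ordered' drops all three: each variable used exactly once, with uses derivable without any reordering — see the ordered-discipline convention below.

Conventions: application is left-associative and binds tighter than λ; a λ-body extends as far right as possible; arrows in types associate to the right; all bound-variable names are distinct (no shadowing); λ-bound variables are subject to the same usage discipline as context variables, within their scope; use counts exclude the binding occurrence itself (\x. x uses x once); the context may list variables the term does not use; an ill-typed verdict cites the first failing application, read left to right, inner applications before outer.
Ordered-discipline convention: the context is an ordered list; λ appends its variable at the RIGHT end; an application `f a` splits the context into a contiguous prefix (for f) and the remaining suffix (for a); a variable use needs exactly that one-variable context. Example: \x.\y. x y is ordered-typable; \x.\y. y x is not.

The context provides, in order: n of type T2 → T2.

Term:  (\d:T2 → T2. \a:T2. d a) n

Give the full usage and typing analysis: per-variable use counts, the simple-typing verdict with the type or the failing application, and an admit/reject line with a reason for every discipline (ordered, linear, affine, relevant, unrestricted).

use counts: n=1, d (bound)=1, a (bound)=1
use order (left to right): d, a, n
typing: ✓ — T2 → T2
ordered: ✓, one use each (n, d, a); ordered split holds
linear: ✓, n, d, a: one use apiece
affine: ✓, no duplicate uses among n, d, a
relevant: ✓, n, d, a: all used, weakening unneeded
unrestricted: ✓, typability at T2 → T2 is all that's needed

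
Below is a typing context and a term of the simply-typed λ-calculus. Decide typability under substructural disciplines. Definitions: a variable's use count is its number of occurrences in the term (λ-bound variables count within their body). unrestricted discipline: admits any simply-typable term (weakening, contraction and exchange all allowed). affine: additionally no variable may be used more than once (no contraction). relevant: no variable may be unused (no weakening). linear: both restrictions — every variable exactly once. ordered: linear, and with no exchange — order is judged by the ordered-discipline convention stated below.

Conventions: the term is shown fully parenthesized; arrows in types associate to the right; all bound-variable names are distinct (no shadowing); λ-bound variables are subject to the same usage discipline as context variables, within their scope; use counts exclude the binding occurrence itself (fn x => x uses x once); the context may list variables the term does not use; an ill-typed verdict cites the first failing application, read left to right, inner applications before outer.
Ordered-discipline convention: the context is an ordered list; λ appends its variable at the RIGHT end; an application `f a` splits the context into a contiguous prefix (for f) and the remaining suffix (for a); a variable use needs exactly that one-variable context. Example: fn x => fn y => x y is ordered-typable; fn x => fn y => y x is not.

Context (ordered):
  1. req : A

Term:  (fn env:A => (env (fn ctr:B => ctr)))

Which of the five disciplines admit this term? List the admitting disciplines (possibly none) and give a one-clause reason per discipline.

admitted in: none
counts: req=0; env (λ-bound)=1; ctr (λ-bound)=1
use order (left to right): env, ctr
typing: ill-typed: applying a non-function (A)
ordered: ✗, the type mismatch rejects it
linear: ✗, not simply typable
affine: ✗, fails simple typing
relevant: ✗, a type mismatch blocks all five
unrestricted: ✗, the type mismatch rejects it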